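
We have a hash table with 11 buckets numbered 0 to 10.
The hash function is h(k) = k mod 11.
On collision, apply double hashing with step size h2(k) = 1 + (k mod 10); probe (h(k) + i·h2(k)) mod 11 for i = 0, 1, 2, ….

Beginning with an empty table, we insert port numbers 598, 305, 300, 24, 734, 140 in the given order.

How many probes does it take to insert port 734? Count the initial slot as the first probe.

3

598: h=4 -> slot 4
305: h=8 -> slot 8
300: h=3 -> slot 3
24: h=2 -> slot 2
734: h=8, h2=5, probe 8,2,7 -> slot 7
140: h=8, h2=1, probe 8,9 -> slot 9
Table: [_, _, 24, 300, 598, _, _, 734, 305, 140, _]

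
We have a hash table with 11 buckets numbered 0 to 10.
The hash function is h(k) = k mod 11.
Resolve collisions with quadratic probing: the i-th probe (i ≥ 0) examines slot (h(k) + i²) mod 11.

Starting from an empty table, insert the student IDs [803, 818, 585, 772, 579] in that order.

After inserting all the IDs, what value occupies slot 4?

818

803: h=0 → slot 0
818: h=4 → slot 4
585: h=2 → slot 2
772: h=2, probe 2,3 → slot 3
579: h=7 → slot 7
Table: [803, _, 585, 772, 818, _, _, 579, _, _, _]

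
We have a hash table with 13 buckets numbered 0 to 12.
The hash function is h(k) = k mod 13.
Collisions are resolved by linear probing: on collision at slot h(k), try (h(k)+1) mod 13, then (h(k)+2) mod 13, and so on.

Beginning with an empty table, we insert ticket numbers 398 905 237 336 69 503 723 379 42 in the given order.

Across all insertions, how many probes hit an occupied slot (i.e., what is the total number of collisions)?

398 hashes to 8; slot 8 is free -> place at 8.
905 hashes to 8; 8 taken -> place at 9.
237 hashes to 3; slot 3 is free -> place at 3.
336 hashes to 11; slot 11 is free -> place at 11.
69 hashes to 4; slot 4 is free -> place at 4.
503 hashes to 9; 9 taken -> place at 10.
723 hashes to 8; 8,9,10,11 taken -> place at 12.
379 hashes to 2; slot 2 is free -> place at 2.
42 hashes to 3; 3,4 taken -> place at 5.
Table: [-, -, 379, 237, 69, 42, -, -, 398, 905, 503, 336, 723]

8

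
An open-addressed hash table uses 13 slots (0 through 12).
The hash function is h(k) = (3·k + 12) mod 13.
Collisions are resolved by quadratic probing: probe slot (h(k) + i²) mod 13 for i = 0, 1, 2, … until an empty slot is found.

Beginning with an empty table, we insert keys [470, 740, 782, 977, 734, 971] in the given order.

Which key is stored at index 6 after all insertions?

782

470: h=5 → slot 5
740: h=9 → slot 9
782: h=5, probe 5,6 → slot 6
977: h=5, probe 5,6,9,1 → slot 1
734: h=4 → slot 4
971: h=0 → slot 0
Table: [971, 977, —, —, 734, 470, 782, —, —, 740, —, —, —]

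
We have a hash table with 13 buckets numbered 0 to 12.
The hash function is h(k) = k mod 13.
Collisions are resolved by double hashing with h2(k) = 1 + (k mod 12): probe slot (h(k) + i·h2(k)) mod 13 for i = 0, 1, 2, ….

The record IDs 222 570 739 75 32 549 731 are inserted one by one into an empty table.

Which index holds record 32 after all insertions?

Insert 222: h=1, slot 1 empty -> index 1.
Insert 570: h=11, slot 11 empty -> index 11.
Insert 739: h=11, h2=8, slot 11 occupied -> index 6.
Insert 75: h=10, slot 10 empty -> index 10.
Insert 32: h=6, h2=9, slot 6 occupied -> index 2.
Insert 549: h=3, slot 3 empty -> index 3.
Insert 731: h=3, h2=12, slots 3,2,1 occupied -> index 0.
Table: [731, 222, 32, 549, _, _, 739, _, _, _, 75, 570, _]

2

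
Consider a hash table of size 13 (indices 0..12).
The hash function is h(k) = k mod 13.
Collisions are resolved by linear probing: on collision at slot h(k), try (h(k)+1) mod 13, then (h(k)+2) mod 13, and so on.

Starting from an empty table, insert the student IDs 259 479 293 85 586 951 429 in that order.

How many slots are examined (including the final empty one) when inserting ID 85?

Insert 259: h=12, slot 12 empty → index 12.
Insert 479: h=11, slot 11 empty → index 11.
Insert 293: h=7, slot 7 empty → index 7.
Insert 85: h=7, slot 7 occupied → index 8.
Insert 586: h=1, slot 1 empty → index 1.
Insert 951: h=2, slot 2 empty → index 2.
Insert 429: h=0, slot 0 empty → index 0.
Table: [429, 586, 951, ∅, ∅, ∅, ∅, 293, 85, ∅, ∅, 479, 259]

2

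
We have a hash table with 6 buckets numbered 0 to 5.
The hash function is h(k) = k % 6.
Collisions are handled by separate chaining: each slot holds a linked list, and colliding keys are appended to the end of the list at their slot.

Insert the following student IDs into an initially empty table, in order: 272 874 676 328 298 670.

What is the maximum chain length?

Insert 272: h=2, bucket 2 empty -> new chain.
Insert 874: h=4, bucket 4 empty -> new chain.
Insert 676: h=4, bucket 4 nonempty -> append to chain.
Insert 328: h=4, bucket 4 nonempty -> append to chain.
Insert 298: h=4, bucket 4 nonempty -> append to chain.
Insert 670: h=4, bucket 4 nonempty -> append to chain.
Final buckets:
0: .
1: .
2: 272
3: .
4: 874 -> 676 -> 328 -> 298 -> 670
5: .

5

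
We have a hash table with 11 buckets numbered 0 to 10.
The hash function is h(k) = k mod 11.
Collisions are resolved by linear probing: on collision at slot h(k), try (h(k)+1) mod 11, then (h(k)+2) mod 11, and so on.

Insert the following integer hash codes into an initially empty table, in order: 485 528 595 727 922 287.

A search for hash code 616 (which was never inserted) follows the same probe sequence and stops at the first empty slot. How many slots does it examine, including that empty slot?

485: h=1 -> slot 1
528: h=0 -> slot 0
595: h=1, probe 1,2 -> slot 2
727: h=1, probe 1,2,3 -> slot 3
922: h=9 -> slot 9
287: h=1, probe 1,2,3,4 -> slot 4
Table: [528, 485, 595, 727, 287, ∅, ∅, ∅, ∅, 922, ∅]
Lookup 616: h=0, probe 0,1,2,3,4,5 → slot 5 empty, not found.

6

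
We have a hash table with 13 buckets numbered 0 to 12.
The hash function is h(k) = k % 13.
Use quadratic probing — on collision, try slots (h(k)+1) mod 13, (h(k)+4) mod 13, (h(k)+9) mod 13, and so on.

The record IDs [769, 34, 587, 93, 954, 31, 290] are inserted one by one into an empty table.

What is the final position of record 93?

6

769 hashes to 2; slot 2 is free -> place at 2.
34 hashes to 8; slot 8 is free -> place at 8.
587 hashes to 2; 2 taken -> place at 3.
93 hashes to 2; 2,3 taken -> place at 6.
954 hashes to 5; slot 5 is free -> place at 5.
31 hashes to 5; 5,6 taken -> place at 9.
290 hashes to 4; slot 4 is free -> place at 4.
Table: [_, _, 769, 587, 290, 954, 93, _, 34, 31, _, _, _]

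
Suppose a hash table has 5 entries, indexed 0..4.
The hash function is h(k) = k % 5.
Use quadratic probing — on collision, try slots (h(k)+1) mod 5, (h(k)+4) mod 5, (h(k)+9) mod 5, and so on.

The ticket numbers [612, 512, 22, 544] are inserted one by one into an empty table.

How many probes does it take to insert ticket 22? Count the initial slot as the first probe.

612: h=2 → slot 2
512: h=2, probe 2,3 → slot 3
22: h=2, probe 2,3,1 → slot 1
544: h=4 → slot 4
Table: [_, 22, 612, 512, 544]

3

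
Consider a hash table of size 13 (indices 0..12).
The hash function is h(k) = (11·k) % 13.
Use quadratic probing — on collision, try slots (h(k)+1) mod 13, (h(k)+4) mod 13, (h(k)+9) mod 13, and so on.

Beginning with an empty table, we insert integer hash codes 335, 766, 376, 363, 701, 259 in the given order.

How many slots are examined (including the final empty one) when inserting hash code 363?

335: h=6 => slot 6
766: h=2 => slot 2
376: h=2, probe 2,3 => slot 3
363: h=2, probe 2,3,6,11 => slot 11
701: h=2, probe 2,3,6,11,5 => slot 5
259: h=2, probe 2,3,6,11,5,1 => slot 1
Table: [—, 259, 766, 376, —, 701, 335, —, —, —, —, 363, —]

4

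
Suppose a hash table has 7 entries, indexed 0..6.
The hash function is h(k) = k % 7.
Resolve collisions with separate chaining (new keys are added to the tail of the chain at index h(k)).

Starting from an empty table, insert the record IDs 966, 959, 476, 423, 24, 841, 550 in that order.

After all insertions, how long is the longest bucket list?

Insert 966: h=0, bucket 0 empty → new chain.
Insert 959: h=0, bucket 0 nonempty → append to chain.
Insert 476: h=0, bucket 0 nonempty → append to chain.
Insert 423: h=3, bucket 3 empty → new chain.
Insert 24: h=3, bucket 3 nonempty → append to chain.
Insert 841: h=1, bucket 1 empty → new chain.
Insert 550: h=4, bucket 4 empty → new chain.
Final buckets:
0: 966 -> 959 -> 476
1: 841
2: _
3: 423 -> 24
4: 550
5: _
6: _

3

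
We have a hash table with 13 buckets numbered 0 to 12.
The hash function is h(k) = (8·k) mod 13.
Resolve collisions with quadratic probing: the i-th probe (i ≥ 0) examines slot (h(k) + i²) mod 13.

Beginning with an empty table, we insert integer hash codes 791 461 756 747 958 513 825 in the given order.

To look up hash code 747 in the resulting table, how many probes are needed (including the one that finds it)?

3

791: h=10 => slot 10
461: h=9 => slot 9
756: h=3 => slot 3
747: h=9, probe 9,10,0 => slot 0
958: h=7 => slot 7
513: h=9, probe 9,10,0,5 => slot 5
825: h=9, probe 9,10,0,5,12 => slot 12
Table: [747, ., ., 756, ., 513, ., 958, ., 461, 791, ., 825]
Lookup 747: h=9, probe 9,10,0 → found at 0.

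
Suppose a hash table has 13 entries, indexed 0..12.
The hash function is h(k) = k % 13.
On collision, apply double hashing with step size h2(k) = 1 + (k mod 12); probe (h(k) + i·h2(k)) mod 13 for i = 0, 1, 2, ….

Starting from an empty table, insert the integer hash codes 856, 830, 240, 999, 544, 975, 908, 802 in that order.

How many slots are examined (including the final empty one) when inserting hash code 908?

856: h=11 => slot 11
830: h=11, h2=3, probe 11,1 => slot 1
240: h=6 => slot 6
999: h=11, h2=4, probe 11,2 => slot 2
544: h=11, h2=5, probe 11,3 => slot 3
975: h=0 => slot 0
908: h=11, h2=9, probe 11,7 => slot 7
802: h=9 => slot 9
Table: [975, 830, 999, 544, ∅, ∅, 240, 908, ∅, 802, ∅, 856, ∅]

2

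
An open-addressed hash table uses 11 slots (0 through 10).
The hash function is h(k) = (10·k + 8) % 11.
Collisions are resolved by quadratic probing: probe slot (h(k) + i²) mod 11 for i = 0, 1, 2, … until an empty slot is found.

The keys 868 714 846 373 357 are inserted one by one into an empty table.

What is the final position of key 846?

868 hashes to 9; slot 9 is free -> place at 9.
714 hashes to 9; 9 taken -> place at 10.
846 hashes to 9; 9,10 taken -> place at 2.
373 hashes to 9; 9,10,2 taken -> place at 7.
357 hashes to 3; slot 3 is free -> place at 3.
Table: [., ., 846, 357, ., ., ., 373, ., 868, 714]

2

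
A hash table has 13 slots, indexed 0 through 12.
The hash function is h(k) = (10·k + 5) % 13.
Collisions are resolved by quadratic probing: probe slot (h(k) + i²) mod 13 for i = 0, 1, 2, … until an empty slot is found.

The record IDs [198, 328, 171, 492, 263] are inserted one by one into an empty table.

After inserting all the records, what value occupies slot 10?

328

198: h=9 => slot 9
328: h=9, probe 9,10 => slot 10
171: h=12 => slot 12
492: h=11 => slot 11
263: h=9, probe 9,10,0 => slot 0
Table: [263, ., ., ., ., ., ., ., ., 198, 328, 492, 171]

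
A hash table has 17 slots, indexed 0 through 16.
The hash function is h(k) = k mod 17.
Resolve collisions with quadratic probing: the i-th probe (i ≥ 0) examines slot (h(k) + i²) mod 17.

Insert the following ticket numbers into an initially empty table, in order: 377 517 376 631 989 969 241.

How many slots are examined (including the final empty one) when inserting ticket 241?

377: h=3 => slot 3
517: h=7 => slot 7
376: h=2 => slot 2
631: h=2, probe 2,3,6 => slot 6
989: h=3, probe 3,4 => slot 4
969: h=0 => slot 0
241: h=3, probe 3,4,7,12 => slot 12
Table: [969, _, 376, 377, 989, _, 631, 517, _, _, _, _, 241, _, _, _, _]

4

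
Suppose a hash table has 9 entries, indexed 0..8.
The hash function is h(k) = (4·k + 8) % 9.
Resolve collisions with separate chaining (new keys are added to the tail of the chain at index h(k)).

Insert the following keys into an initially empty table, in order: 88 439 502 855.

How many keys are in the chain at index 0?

3

Insert 88: h=0, bucket 0 empty -> new chain.
Insert 439: h=0, bucket 0 nonempty -> append to chain.
Insert 502: h=0, bucket 0 nonempty -> append to chain.
Insert 855: h=8, bucket 8 empty -> new chain.
Final buckets:
0: 88 -> 439 -> 502
1: —
2: —
3: —
4: —
5: —
6: —
7: —
8: 855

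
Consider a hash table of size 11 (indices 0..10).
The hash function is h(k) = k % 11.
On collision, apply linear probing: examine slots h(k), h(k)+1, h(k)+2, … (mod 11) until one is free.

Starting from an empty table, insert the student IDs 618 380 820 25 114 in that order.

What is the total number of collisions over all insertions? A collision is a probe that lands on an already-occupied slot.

1

Insert 618: h=2, slot 2 empty -> index 2.
Insert 380: h=6, slot 6 empty -> index 6.
Insert 820: h=6, slot 6 occupied -> index 7.
Insert 25: h=3, slot 3 empty -> index 3.
Insert 114: h=4, slot 4 empty -> index 4.
Table: [∅, ∅, 618, 25, 114, ∅, 380, 820, ∅, ∅, ∅]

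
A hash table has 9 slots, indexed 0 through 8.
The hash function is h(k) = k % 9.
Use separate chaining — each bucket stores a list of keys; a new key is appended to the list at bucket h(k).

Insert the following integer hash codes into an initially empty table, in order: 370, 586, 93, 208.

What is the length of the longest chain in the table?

370 -> bucket 1
586 -> bucket 1 (collision)
93 -> bucket 3
208 -> bucket 1 (collision)
Final buckets:
0: -
1: 370 -> 586 -> 208
2: -
3: 93
4: -
5: -
6: -
7: -
8: -

3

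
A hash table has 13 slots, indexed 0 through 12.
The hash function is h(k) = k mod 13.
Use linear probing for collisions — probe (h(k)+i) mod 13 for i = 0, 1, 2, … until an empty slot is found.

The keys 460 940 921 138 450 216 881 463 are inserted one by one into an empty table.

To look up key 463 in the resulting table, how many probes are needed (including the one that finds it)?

460 hashes to 5; slot 5 is free → place at 5.
940 hashes to 4; slot 4 is free → place at 4.
921 hashes to 11; slot 11 is free → place at 11.
138 hashes to 8; slot 8 is free → place at 8.
450 hashes to 8; 8 taken → place at 9.
216 hashes to 8; 8,9 taken → place at 10.
881 hashes to 10; 10,11 taken → place at 12.
463 hashes to 8; 8,9,10,11,12 taken → place at 0.
Table: [463, _, _, _, 940, 460, _, _, 138, 450, 216, 921, 881]
Lookup 463: h=8, probe 8,9,10,11,12,0 → found at 0.

6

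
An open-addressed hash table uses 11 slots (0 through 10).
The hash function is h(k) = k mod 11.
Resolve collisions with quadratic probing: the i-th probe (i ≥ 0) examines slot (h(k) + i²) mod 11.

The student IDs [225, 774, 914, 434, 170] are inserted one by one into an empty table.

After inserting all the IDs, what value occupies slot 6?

Insert 225: h=5, slot 5 empty → index 5.
Insert 774: h=4, slot 4 empty → index 4.
Insert 914: h=1, slot 1 empty → index 1.
Insert 434: h=5, slot 5 occupied → index 6.
Insert 170: h=5, slots 5,6 occupied → index 9.
Table: [-, 914, -, -, 774, 225, 434, -, -, 170, -]

434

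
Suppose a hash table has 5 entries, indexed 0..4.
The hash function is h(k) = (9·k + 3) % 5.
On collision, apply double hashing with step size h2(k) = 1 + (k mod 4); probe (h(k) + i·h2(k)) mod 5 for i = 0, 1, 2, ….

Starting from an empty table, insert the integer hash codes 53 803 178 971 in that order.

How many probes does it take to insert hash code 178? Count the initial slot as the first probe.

2

53: h=0 => slot 0
803: h=0, h2=4, probe 0,4 => slot 4
178: h=0, h2=3, probe 0,3 => slot 3
971: h=2 => slot 2
Table: [53, ., 971, 178, 803]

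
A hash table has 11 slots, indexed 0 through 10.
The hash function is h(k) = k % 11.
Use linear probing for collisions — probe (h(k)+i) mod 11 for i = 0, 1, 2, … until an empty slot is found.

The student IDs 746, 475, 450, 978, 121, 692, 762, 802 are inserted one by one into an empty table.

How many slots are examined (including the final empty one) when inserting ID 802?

Insert 746: h=9, slot 9 empty → index 9.
Insert 475: h=2, slot 2 empty → index 2.
Insert 450: h=10, slot 10 empty → index 10.
Insert 978: h=10, slot 10 occupied → index 0.
Insert 121: h=0, slot 0 occupied → index 1.
Insert 692: h=10, slots 10,0,1,2 occupied → index 3.
Insert 762: h=3, slot 3 occupied → index 4.
Insert 802: h=10, slots 10,0,1,2,3,4 occupied → index 5.
Table: [978, 121, 475, 692, 762, 802, ., ., ., 746, 450]

7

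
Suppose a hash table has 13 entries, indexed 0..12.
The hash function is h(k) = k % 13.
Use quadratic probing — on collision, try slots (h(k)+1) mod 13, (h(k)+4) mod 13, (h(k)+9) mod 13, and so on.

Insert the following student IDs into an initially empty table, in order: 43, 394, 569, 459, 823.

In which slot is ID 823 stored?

Insert 43: h=4, slot 4 empty -> index 4.
Insert 394: h=4, slot 4 occupied -> index 5.
Insert 569: h=10, slot 10 empty -> index 10.
Insert 459: h=4, slots 4,5 occupied -> index 8.
Insert 823: h=4, slots 4,5,8 occupied -> index 0.
Table: [823, _, _, _, 43, 394, _, _, 459, _, 569, _, _]

0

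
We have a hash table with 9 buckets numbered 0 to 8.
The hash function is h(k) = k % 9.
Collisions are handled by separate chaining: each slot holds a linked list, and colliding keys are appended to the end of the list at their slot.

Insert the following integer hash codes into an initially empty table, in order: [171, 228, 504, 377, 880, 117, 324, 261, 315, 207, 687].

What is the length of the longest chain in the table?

Insert 171: h=0, bucket 0 empty → new chain.
Insert 228: h=3, bucket 3 empty → new chain.
Insert 504: h=0, bucket 0 nonempty → append to chain.
Insert 377: h=8, bucket 8 empty → new chain.
Insert 880: h=7, bucket 7 empty → new chain.
Insert 117: h=0, bucket 0 nonempty → append to chain.
Insert 324: h=0, bucket 0 nonempty → append to chain.
Insert 261: h=0, bucket 0 nonempty → append to chain.
Insert 315: h=0, bucket 0 nonempty → append to chain.
Insert 207: h=0, bucket 0 nonempty → append to chain.
Insert 687: h=3, bucket 3 nonempty → append to chain.
Final buckets:
0: 171 -> 504 -> 117 -> 324 -> 261 -> 315 -> 207
1: —
2: —
3: 228 -> 687
4: —
5: —
6: —
7: 880
8: 377

7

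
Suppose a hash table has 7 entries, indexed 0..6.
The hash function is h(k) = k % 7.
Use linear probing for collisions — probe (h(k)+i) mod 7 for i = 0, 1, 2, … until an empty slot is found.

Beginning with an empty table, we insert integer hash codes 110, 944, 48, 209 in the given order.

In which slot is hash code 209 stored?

110: h=5 → slot 5
944: h=6 → slot 6
48: h=6, probe 6,0 → slot 0
209: h=6, probe 6,0,1 → slot 1
Table: [48, 209, -, -, -, 110, 944]

1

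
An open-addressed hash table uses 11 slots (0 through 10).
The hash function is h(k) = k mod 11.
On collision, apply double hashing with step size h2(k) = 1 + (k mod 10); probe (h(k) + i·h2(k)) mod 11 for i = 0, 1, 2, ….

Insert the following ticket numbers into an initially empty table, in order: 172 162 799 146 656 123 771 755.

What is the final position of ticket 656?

172: h=7 => slot 7
162: h=8 => slot 8
799: h=7, h2=10, probe 7,6 => slot 6
146: h=3 => slot 3
656: h=7, h2=7, probe 7,3,10 => slot 10
123: h=2 => slot 2
771: h=1 => slot 1
755: h=7, h2=6, probe 7,2,8,3,9 => slot 9
Table: [., 771, 123, 146, ., ., 799, 172, 162, 755, 656]

10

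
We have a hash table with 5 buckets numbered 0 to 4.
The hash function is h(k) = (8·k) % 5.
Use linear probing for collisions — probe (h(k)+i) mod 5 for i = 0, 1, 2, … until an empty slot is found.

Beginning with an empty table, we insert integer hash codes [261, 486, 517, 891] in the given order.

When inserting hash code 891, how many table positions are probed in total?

261 hashes to 3; slot 3 is free -> place at 3.
486 hashes to 3; 3 taken -> place at 4.
517 hashes to 1; slot 1 is free -> place at 1.
891 hashes to 3; 3,4 taken -> place at 0.
Table: [891, 517, —, 261, 486]

3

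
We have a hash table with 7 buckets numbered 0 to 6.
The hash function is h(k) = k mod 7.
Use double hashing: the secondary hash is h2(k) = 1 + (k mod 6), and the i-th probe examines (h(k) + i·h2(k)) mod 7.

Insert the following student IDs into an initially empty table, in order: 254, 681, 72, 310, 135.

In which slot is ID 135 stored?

4

254 hashes to 2; slot 2 is free -> place at 2.
681 hashes to 2, h2=4; 2 taken -> place at 6.
72 hashes to 2, h2=1; 2 taken -> place at 3.
310 hashes to 2, h2=5; 2 taken -> place at 0.
135 hashes to 2, h2=4; 2,6,3,0 taken -> place at 4.
Table: [310, ∅, 254, 72, 135, ∅, 681]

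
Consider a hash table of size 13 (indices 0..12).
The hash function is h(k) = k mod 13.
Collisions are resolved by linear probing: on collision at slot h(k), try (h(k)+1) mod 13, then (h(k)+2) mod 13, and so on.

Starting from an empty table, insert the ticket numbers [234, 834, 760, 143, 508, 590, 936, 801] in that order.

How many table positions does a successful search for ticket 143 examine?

2

234 hashes to 0; slot 0 is free → place at 0.
834 hashes to 2; slot 2 is free → place at 2.
760 hashes to 6; slot 6 is free → place at 6.
143 hashes to 0; 0 taken → place at 1.
508 hashes to 1; 1,2 taken → place at 3.
590 hashes to 5; slot 5 is free → place at 5.
936 hashes to 0; 0,1,2,3 taken → place at 4.
801 hashes to 8; slot 8 is free → place at 8.
Table: [234, 143, 834, 508, 936, 590, 760, ., 801, ., ., ., .]
Lookup 143: h=0, probe 0,1 → found at 1.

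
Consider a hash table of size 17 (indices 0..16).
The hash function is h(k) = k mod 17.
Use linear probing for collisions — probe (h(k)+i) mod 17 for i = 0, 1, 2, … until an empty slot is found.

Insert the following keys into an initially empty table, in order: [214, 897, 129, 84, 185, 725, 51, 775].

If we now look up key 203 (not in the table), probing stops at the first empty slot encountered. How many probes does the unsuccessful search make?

3

214: h=10 => slot 10
897: h=13 => slot 13
129: h=10, probe 10,11 => slot 11
84: h=16 => slot 16
185: h=15 => slot 15
725: h=11, probe 11,12 => slot 12
51: h=0 => slot 0
775: h=10, probe 10,11,12,13,14 => slot 14
Table: [51, _, _, _, _, _, _, _, _, _, 214, 129, 725, 897, 775, 185, 84]
Lookup 203: h=16, probe 16,0,1 → slot 1 empty, not found.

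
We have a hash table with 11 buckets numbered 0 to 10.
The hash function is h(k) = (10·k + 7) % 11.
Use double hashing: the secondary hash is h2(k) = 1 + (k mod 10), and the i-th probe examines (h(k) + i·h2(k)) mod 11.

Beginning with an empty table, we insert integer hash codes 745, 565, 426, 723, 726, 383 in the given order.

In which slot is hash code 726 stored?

745: h=10 -> slot 10
565: h=3 -> slot 3
426: h=10, h2=7, probe 10,6 -> slot 6
723: h=10, h2=4, probe 10,3,7 -> slot 7
726: h=7, h2=7, probe 7,3,10,6,2 -> slot 2
383: h=9 -> slot 9
Table: [—, —, 726, 565, —, —, 426, 723, —, 383, 745]

2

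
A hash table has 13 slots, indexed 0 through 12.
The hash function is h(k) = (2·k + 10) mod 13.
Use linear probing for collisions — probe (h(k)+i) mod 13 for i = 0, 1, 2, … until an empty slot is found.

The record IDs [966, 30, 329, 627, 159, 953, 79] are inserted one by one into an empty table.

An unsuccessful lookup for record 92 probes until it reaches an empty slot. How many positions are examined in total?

2

966 hashes to 5; slot 5 is free => place at 5.
30 hashes to 5; 5 taken => place at 6.
329 hashes to 5; 5,6 taken => place at 7.
627 hashes to 3; slot 3 is free => place at 3.
159 hashes to 3; 3 taken => place at 4.
953 hashes to 5; 5,6,7 taken => place at 8.
79 hashes to 12; slot 12 is free => place at 12.
Table: [—, —, —, 627, 159, 966, 30, 329, 953, —, —, —, 79]
Lookup 92: h=12, probe 12,0 → slot 0 empty, not found.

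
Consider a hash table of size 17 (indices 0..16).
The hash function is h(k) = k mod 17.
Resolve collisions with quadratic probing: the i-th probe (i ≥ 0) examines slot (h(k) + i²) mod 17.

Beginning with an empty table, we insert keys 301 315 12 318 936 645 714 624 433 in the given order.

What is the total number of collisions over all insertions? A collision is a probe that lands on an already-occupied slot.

301: h=12 → slot 12
315: h=9 → slot 9
12: h=12, probe 12,13 → slot 13
318: h=12, probe 12,13,16 → slot 16
936: h=1 → slot 1
645: h=16, probe 16,0 → slot 0
714: h=0, probe 0,1,4 → slot 4
624: h=12, probe 12,13,16,4,11 → slot 11
433: h=8 → slot 8
Table: [645, 936, -, -, 714, -, -, -, 433, 315, -, 624, 301, 12, -, -, 318]

10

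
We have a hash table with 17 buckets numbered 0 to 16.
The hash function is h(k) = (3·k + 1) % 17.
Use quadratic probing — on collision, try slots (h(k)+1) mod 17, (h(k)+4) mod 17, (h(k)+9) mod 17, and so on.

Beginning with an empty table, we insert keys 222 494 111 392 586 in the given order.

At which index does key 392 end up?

222 hashes to 4; slot 4 is free → place at 4.
494 hashes to 4; 4 taken → place at 5.
111 hashes to 11; slot 11 is free → place at 11.
392 hashes to 4; 4,5 taken → place at 8.
586 hashes to 8; 8 taken → place at 9.
Table: [-, -, -, -, 222, 494, -, -, 392, 586, -, 111, -, -, -, -, -]

8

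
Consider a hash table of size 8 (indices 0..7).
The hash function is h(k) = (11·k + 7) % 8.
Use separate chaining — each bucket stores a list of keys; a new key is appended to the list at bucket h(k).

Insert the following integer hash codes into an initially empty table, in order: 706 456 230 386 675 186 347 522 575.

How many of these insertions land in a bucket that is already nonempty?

Insert 706: h=5, bucket 5 empty → new chain.
Insert 456: h=7, bucket 7 empty → new chain.
Insert 230: h=1, bucket 1 empty → new chain.
Insert 386: h=5, bucket 5 nonempty → append to chain.
Insert 675: h=0, bucket 0 empty → new chain.
Insert 186: h=5, bucket 5 nonempty → append to chain.
Insert 347: h=0, bucket 0 nonempty → append to chain.
Insert 522: h=5, bucket 5 nonempty → append to chain.
Insert 575: h=4, bucket 4 empty → new chain.
Final buckets:
0: 675 -> 347
1: 230
2: -
3: -
4: 575
5: 706 -> 386 -> 186 -> 522
6: -
7: 456

4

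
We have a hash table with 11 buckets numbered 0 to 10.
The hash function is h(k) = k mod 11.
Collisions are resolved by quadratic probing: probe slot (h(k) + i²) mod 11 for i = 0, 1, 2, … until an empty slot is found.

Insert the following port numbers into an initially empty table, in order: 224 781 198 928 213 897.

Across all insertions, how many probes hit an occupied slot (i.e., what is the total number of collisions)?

4

224: h=4 → slot 4
781: h=0 → slot 0
198: h=0, probe 0,1 → slot 1
928: h=4, probe 4,5 → slot 5
213: h=4, probe 4,5,8 → slot 8
897: h=6 → slot 6
Table: [781, 198, —, —, 224, 928, 897, —, 213, —, —]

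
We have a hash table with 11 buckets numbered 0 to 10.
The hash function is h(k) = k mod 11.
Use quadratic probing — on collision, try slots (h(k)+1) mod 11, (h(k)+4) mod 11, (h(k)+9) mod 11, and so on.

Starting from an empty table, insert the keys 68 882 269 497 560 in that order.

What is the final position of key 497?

6

68 hashes to 2; slot 2 is free -> place at 2.
882 hashes to 2; 2 taken -> place at 3.
269 hashes to 5; slot 5 is free -> place at 5.
497 hashes to 2; 2,3 taken -> place at 6.
560 hashes to 10; slot 10 is free -> place at 10.
Table: [., ., 68, 882, ., 269, 497, ., ., ., 560]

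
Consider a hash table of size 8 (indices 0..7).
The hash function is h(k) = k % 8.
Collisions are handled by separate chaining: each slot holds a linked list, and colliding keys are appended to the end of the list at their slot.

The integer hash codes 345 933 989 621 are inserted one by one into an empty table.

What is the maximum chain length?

3

345 -> bucket 1
933 -> bucket 5
989 -> bucket 5 (collision)
621 -> bucket 5 (collision)
Final buckets:
0: _
1: 345
2: _
3: _
4: _
5: 933 -> 989 -> 621
6: _
7: _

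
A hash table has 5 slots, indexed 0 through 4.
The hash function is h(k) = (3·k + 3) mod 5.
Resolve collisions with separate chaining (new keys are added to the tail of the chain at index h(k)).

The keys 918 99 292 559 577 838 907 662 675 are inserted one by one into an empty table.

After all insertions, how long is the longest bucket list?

4

918 -> bucket 2
99 -> bucket 0
292 -> bucket 4
559 -> bucket 0 (collision)
577 -> bucket 4 (collision)
838 -> bucket 2 (collision)
907 -> bucket 4 (collision)
662 -> bucket 4 (collision)
675 -> bucket 3
Final buckets:
0: 99 -> 559
1: _
2: 918 -> 838
3: 675
4: 292 -> 577 -> 907 -> 662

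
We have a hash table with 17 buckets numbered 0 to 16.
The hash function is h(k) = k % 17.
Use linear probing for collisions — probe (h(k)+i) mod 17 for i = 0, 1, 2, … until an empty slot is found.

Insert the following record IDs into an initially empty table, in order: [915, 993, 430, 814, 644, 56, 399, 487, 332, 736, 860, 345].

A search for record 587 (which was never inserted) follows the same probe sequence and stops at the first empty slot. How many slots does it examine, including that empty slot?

9

Insert 915: h=14, slot 14 empty -> index 14.
Insert 993: h=7, slot 7 empty -> index 7.
Insert 430: h=5, slot 5 empty -> index 5.
Insert 814: h=15, slot 15 empty -> index 15.
Insert 644: h=15, slot 15 occupied -> index 16.
Insert 56: h=5, slot 5 occupied -> index 6.
Insert 399: h=8, slot 8 empty -> index 8.
Insert 487: h=11, slot 11 empty -> index 11.
Insert 332: h=9, slot 9 empty -> index 9.
Insert 736: h=5, slots 5,6,7,8,9 occupied -> index 10.
Insert 860: h=10, slots 10,11 occupied -> index 12.
Insert 345: h=5, slots 5,6,7,8,9,10,11,12 occupied -> index 13.
Table: [_, _, _, _, _, 430, 56, 993, 399, 332, 736, 487, 860, 345, 915, 814, 644]
Lookup 587: h=9, probe 9,10,11,12,13,14,15,16,0 → slot 0 empty, not found.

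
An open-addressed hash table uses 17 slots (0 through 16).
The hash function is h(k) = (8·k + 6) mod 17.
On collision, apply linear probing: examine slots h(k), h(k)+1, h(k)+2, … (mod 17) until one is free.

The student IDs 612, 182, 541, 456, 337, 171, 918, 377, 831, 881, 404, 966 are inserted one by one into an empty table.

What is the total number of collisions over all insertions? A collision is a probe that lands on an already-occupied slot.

17

Insert 612: h=6, slot 6 empty -> index 6.
Insert 182: h=0, slot 0 empty -> index 0.
Insert 541: h=16, slot 16 empty -> index 16.
Insert 456: h=16, slots 16,0 occupied -> index 1.
Insert 337: h=16, slots 16,0,1 occupied -> index 2.
Insert 171: h=14, slot 14 empty -> index 14.
Insert 918: h=6, slot 6 occupied -> index 7.
Insert 377: h=13, slot 13 empty -> index 13.
Insert 831: h=7, slot 7 occupied -> index 8.
Insert 881: h=16, slots 16,0,1,2 occupied -> index 3.
Insert 404: h=8, slot 8 occupied -> index 9.
Insert 966: h=16, slots 16,0,1,2,3 occupied -> index 4.
Table: [182, 456, 337, 881, 966, ∅, 612, 918, 831, 404, ∅, ∅, ∅, 377, 171, ∅, 541]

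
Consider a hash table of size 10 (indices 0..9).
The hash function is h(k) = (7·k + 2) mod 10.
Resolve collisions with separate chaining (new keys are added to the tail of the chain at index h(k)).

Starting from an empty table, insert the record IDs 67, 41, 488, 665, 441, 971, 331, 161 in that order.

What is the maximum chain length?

Insert 67: h=1, bucket 1 empty -> new chain.
Insert 41: h=9, bucket 9 empty -> new chain.
Insert 488: h=8, bucket 8 empty -> new chain.
Insert 665: h=7, bucket 7 empty -> new chain.
Insert 441: h=9, bucket 9 nonempty -> append to chain.
Insert 971: h=9, bucket 9 nonempty -> append to chain.
Insert 331: h=9, bucket 9 nonempty -> append to chain.
Insert 161: h=9, bucket 9 nonempty -> append to chain.
Final buckets:
0: .
1: 67
2: .
3: .
4: .
5: .
6: .
7: 665
8: 488
9: 41 -> 441 -> 971 -> 331 -> 161

5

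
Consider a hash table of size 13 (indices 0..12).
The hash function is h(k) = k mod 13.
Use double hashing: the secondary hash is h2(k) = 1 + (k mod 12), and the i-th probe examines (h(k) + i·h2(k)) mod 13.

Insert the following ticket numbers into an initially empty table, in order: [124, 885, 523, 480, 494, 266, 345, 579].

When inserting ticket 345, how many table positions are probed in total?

2

124 hashes to 7; slot 7 is free → place at 7.
885 hashes to 1; slot 1 is free → place at 1.
523 hashes to 3; slot 3 is free → place at 3.
480 hashes to 12; slot 12 is free → place at 12.
494 hashes to 0; slot 0 is free → place at 0.
266 hashes to 6; slot 6 is free → place at 6.
345 hashes to 7, h2=10; 7 taken → place at 4.
579 hashes to 7, h2=4; 7 taken → place at 11.
Table: [494, 885, ∅, 523, 345, ∅, 266, 124, ∅, ∅, ∅, 579, 480]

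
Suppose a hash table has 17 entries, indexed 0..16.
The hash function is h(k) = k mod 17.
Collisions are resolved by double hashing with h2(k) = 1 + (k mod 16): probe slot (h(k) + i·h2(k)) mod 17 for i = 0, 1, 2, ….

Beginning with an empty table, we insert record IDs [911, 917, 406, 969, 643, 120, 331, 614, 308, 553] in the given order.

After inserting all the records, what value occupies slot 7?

911: h=10 => slot 10
917: h=16 => slot 16
406: h=15 => slot 15
969: h=0 => slot 0
643: h=14 => slot 14
120: h=1 => slot 1
331: h=8 => slot 8
614: h=2 => slot 2
308: h=2, h2=5, probe 2,7 => slot 7
553: h=9 => slot 9
Table: [969, 120, 614, ., ., ., ., 308, 331, 553, 911, ., ., ., 643, 406, 917]

308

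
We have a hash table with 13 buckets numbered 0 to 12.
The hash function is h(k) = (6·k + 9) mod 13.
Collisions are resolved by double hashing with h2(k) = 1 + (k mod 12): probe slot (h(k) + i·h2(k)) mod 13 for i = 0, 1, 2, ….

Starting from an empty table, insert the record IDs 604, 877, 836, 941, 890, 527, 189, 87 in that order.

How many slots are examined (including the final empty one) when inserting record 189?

4

604 hashes to 6; slot 6 is free → place at 6.
877 hashes to 6, h2=2; 6 taken → place at 8.
836 hashes to 7; slot 7 is free → place at 7.
941 hashes to 0; slot 0 is free → place at 0.
890 hashes to 6, h2=3; 6 taken → place at 9.
527 hashes to 12; slot 12 is free → place at 12.
189 hashes to 12, h2=10; 12,9,6 taken → place at 3.
87 hashes to 11; slot 11 is free → place at 11.
Table: [941, ., ., 189, ., ., 604, 836, 877, 890, ., 87, 527]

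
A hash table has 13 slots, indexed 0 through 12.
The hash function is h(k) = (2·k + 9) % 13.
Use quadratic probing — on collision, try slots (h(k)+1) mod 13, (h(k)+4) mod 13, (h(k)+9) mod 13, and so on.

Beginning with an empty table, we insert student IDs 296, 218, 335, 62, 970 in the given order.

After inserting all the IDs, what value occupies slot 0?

970

296: h=3 => slot 3
218: h=3, probe 3,4 => slot 4
335: h=3, probe 3,4,7 => slot 7
62: h=3, probe 3,4,7,12 => slot 12
970: h=12, probe 12,0 => slot 0
Table: [970, —, —, 296, 218, —, —, 335, —, —, —, —, 62]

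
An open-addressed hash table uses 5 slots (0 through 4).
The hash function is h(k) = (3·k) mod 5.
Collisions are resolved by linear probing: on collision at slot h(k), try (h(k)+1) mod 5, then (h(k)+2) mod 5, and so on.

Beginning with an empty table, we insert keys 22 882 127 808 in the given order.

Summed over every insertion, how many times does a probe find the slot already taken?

22 hashes to 1; slot 1 is free → place at 1.
882 hashes to 1; 1 taken → place at 2.
127 hashes to 1; 1,2 taken → place at 3.
808 hashes to 4; slot 4 is free → place at 4.
Table: [_, 22, 882, 127, 808]

3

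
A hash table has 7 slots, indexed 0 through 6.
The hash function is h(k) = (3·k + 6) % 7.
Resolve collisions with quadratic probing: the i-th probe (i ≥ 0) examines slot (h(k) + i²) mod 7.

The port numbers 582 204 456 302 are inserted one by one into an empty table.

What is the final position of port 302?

Insert 582: h=2, slot 2 empty -> index 2.
Insert 204: h=2, slot 2 occupied -> index 3.
Insert 456: h=2, slots 2,3 occupied -> index 6.
Insert 302: h=2, slots 2,3,6 occupied -> index 4.
Table: [—, —, 582, 204, 302, —, 456]

4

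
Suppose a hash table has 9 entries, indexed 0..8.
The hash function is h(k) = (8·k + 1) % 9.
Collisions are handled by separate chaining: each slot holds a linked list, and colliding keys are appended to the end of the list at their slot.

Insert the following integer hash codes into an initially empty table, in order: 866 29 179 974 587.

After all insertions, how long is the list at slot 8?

4

866 → bucket 8
29 → bucket 8 (collision)
179 → bucket 2
974 → bucket 8 (collision)
587 → bucket 8 (collision)
Final buckets:
0: _
1: _
2: 179
3: _
4: _
5: _
6: _
7: _
8: 866 -> 29 -> 974 -> 587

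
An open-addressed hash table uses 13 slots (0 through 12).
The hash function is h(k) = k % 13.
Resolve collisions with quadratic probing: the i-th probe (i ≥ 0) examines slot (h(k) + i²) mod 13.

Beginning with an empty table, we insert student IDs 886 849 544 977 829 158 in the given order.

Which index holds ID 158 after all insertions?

6

Insert 886: h=2, slot 2 empty -> index 2.
Insert 849: h=4, slot 4 empty -> index 4.
Insert 544: h=11, slot 11 empty -> index 11.
Insert 977: h=2, slot 2 occupied -> index 3.
Insert 829: h=10, slot 10 empty -> index 10.
Insert 158: h=2, slots 2,3 occupied -> index 6.
Table: [-, -, 886, 977, 849, -, 158, -, -, -, 829, 544, -]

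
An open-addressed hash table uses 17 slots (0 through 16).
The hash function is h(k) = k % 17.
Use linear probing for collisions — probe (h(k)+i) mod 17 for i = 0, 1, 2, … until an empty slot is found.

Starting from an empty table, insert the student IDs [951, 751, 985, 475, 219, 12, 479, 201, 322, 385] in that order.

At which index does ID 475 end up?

951 hashes to 16; slot 16 is free → place at 16.
751 hashes to 3; slot 3 is free → place at 3.
985 hashes to 16; 16 taken → place at 0.
475 hashes to 16; 16,0 taken → place at 1.
219 hashes to 15; slot 15 is free → place at 15.
12 hashes to 12; slot 12 is free → place at 12.
479 hashes to 3; 3 taken → place at 4.
201 hashes to 14; slot 14 is free → place at 14.
322 hashes to 16; 16,0,1 taken → place at 2.
385 hashes to 11; slot 11 is free → place at 11.
Table: [985, 475, 322, 751, 479, —, —, —, —, —, —, 385, 12, —, 201, 219, 951]

1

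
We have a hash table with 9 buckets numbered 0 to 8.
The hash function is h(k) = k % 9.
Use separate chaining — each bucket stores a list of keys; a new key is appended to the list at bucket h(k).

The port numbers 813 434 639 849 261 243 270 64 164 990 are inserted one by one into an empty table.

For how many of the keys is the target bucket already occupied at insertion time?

813 -> bucket 3
434 -> bucket 2
639 -> bucket 0
849 -> bucket 3 (collision)
261 -> bucket 0 (collision)
243 -> bucket 0 (collision)
270 -> bucket 0 (collision)
64 -> bucket 1
164 -> bucket 2 (collision)
990 -> bucket 0 (collision)
Final buckets:
0: 639 -> 261 -> 243 -> 270 -> 990
1: 64
2: 434 -> 164
3: 813 -> 849
4: _
5: _
6: _
7: _
8: _

6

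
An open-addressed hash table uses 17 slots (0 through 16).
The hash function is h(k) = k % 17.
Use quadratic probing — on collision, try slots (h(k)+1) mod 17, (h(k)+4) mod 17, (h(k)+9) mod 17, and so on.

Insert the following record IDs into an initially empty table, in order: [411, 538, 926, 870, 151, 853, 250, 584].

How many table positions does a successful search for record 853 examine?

3

Insert 411: h=3, slot 3 empty => index 3.
Insert 538: h=11, slot 11 empty => index 11.
Insert 926: h=8, slot 8 empty => index 8.
Insert 870: h=3, slot 3 occupied => index 4.
Insert 151: h=15, slot 15 empty => index 15.
Insert 853: h=3, slots 3,4 occupied => index 7.
Insert 250: h=12, slot 12 empty => index 12.
Insert 584: h=6, slot 6 empty => index 6.
Table: [-, -, -, 411, 870, -, 584, 853, 926, -, -, 538, 250, -, -, 151, -]
Lookup 853: h=3, probe 3,4,7 → found at 7.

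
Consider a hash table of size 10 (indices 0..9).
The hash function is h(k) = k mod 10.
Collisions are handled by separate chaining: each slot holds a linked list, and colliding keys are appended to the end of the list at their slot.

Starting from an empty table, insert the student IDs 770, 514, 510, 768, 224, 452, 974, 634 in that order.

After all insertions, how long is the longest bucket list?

Insert 770: h=0, bucket 0 empty → new chain.
Insert 514: h=4, bucket 4 empty → new chain.
Insert 510: h=0, bucket 0 nonempty → append to chain.
Insert 768: h=8, bucket 8 empty → new chain.
Insert 224: h=4, bucket 4 nonempty → append to chain.
Insert 452: h=2, bucket 2 empty → new chain.
Insert 974: h=4, bucket 4 nonempty → append to chain.
Insert 634: h=4, bucket 4 nonempty → append to chain.
Final buckets:
0: 770 -> 510
1: _
2: 452
3: _
4: 514 -> 224 -> 974 -> 634
5: _
6: _
7: _
8: 768
9: _

4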